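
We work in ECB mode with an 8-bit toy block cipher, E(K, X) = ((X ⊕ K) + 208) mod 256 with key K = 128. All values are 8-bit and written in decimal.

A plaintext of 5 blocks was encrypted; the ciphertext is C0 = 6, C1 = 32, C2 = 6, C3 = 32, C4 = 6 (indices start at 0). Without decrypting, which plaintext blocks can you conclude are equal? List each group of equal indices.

P0 = P2 = P4; P1 = P3

ECB encrypts each block independently with the same key, so equal ciphertext blocks imply equal plaintext blocks.
C0 = C2 = C4 = 6, so P0 = P2 = P4.
C1 = C3 = 32, so P1 = P3.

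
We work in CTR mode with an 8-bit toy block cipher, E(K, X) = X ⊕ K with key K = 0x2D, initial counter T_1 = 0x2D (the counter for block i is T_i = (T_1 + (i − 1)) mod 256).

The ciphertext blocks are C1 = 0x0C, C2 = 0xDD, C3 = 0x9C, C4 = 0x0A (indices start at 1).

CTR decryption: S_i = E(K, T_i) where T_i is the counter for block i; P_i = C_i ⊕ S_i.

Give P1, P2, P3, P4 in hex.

P1: T = 0x2D, S = E(K, T) = 0x00; 0x0C ⊕ 0x00 = 0x0C.
P2: T = 0x2E, S = E(K, T) = 0x03; 0xDD ⊕ 0x03 = 0xDE.
P3: T = 0x2F, S = E(K, T) = 0x02; 0x9C ⊕ 0x02 = 0x9E.
P4: T = 0x30, S = E(K, T) = 0x1D; 0x0A ⊕ 0x1D = 0x17.

P1 = 0x0C, P2 = 0xDE, P3 = 0x9E, P4 = 0x17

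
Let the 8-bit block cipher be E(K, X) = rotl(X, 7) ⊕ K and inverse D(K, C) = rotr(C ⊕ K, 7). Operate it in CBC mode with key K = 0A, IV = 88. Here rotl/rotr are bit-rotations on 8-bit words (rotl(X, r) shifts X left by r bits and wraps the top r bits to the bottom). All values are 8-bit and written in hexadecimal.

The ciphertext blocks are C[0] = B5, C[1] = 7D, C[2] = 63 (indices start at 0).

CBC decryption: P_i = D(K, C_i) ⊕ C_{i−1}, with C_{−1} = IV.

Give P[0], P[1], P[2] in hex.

P[0] = F7, P[1] = 5B, P[2] = AF

P[0]: D(K, B5) = 7F; 7F ⊕ 88 = F7.
P[1]: D(K, 7D) = EE; EE ⊕ B5 = 5B.
P[2]: D(K, 63) = D2; D2 ⊕ 7D = AF.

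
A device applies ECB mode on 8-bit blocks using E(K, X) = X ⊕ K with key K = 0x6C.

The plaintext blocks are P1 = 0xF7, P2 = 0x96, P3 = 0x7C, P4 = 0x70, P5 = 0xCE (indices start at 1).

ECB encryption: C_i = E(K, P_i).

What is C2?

C2: E(K, 0x96) = 0xFA.

C2 = 0xFA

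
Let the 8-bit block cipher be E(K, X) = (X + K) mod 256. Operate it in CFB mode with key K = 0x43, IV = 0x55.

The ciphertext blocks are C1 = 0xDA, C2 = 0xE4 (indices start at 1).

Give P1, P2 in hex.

P1 = 0x42, P2 = 0xF9

CFB decryption: P_i = C_i ⊕ E(K, C_{i−1}), with C_{0} = IV.
P1: E(K, 0x55) = 0x98; 0xDA ⊕ 0x98 = 0x42.
P2: E(K, 0xDA) = 0x1D; 0xE4 ⊕ 0x1D = 0xF9.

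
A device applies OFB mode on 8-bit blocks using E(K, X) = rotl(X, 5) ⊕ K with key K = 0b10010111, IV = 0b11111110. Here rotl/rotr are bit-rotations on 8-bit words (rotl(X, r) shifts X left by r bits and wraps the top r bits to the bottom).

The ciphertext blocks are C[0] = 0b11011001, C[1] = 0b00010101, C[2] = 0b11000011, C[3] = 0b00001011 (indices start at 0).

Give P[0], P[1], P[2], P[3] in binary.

OFB decryption: S_i = E(K, S_{i−1}) with S_{−1} = IV; P_i = C_i ⊕ S_i.
P[0]: S = E(K, 0b11111110) = 0b01001000; 0b11011001 ⊕ 0b01001000 = 0b10010001.
P[1]: S = E(K, 0b01001000) = 0b10011110; 0b00010101 ⊕ 0b10011110 = 0b10001011.
P[2]: S = E(K, 0b10011110) = 0b01000100; 0b11000011 ⊕ 0b01000100 = 0b10000111.
P[3]: S = E(K, 0b01000100) = 0b00011111; 0b00001011 ⊕ 0b00011111 = 0b00010100.

P[0] = 0b10010001, P[1] = 0b10001011, P[2] = 0b10000111, P[3] = 0b00010100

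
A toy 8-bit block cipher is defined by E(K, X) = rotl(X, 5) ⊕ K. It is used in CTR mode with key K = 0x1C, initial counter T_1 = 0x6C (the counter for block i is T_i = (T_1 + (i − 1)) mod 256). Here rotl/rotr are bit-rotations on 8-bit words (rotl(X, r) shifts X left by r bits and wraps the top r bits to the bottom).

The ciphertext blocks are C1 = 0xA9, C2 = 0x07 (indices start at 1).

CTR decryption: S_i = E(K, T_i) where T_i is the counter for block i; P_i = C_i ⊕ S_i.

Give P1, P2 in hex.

P1: T = 0x6C, S = E(K, T) = 0x91; 0xA9 ⊕ 0x91 = 0x38.
P2: T = 0x6D, S = E(K, T) = 0xB1; 0x07 ⊕ 0xB1 = 0xB6.

P1 = 0x38, P2 = 0xB6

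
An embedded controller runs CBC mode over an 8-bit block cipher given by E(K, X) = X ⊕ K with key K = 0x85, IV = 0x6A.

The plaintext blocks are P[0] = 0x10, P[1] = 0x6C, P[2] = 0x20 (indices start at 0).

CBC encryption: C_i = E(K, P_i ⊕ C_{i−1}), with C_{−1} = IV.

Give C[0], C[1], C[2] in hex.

C[0]: P[0] ⊕ 0x6A = 0x7A; E(K, 0x7A) = 0xFF.
C[1]: P[1] ⊕ 0xFF = 0x93; E(K, 0x93) = 0x16.
C[2]: P[2] ⊕ 0x16 = 0x36; E(K, 0x36) = 0xB3.

C[0] = 0xFF, C[1] = 0x16, C[2] = 0xB3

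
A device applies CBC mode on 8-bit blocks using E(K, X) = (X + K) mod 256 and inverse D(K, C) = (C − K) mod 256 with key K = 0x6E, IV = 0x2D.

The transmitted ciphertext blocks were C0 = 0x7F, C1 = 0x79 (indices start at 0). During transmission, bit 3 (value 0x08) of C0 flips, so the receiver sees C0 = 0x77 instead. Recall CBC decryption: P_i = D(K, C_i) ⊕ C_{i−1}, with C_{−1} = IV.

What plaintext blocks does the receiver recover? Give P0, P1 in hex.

Only C0 changed, to 0x77. In CBC, a change in C_i garbles P_i and flips the same bit in P_{i+1}. Decrypting the received ciphertext:
P0: D(K, 0x77) = 0x09; 0x09 ⊕ 0x2D = 0x24.
P1: D(K, 0x79) = 0x0B; 0x0B ⊕ 0x77 = 0x7C.
Blocks that differ from the original plaintext: P0, P1.

P0 = 0x24, P1 = 0x7C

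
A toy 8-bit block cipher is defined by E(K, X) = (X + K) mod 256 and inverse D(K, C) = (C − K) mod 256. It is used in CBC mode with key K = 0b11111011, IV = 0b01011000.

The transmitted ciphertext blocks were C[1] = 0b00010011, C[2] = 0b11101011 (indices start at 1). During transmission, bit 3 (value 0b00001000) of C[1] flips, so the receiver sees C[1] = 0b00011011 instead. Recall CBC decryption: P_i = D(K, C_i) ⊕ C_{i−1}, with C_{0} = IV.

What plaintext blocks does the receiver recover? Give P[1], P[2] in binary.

P[1] = 0b01111000, P[2] = 0b11101011

Only C[1] changed, to 0b00011011. In CBC, a change in C_i garbles P_i and flips the same bit in P_{i+1}. Decrypting the received ciphertext:
P[1]: D(K, 0b00011011) = 0b00100000; 0b00100000 ⊕ 0b01011000 = 0b01111000.
P[2]: D(K, 0b11101011) = 0b11110000; 0b11110000 ⊕ 0b00011011 = 0b11101011.
Blocks that differ from the original plaintext: P[1], P[2].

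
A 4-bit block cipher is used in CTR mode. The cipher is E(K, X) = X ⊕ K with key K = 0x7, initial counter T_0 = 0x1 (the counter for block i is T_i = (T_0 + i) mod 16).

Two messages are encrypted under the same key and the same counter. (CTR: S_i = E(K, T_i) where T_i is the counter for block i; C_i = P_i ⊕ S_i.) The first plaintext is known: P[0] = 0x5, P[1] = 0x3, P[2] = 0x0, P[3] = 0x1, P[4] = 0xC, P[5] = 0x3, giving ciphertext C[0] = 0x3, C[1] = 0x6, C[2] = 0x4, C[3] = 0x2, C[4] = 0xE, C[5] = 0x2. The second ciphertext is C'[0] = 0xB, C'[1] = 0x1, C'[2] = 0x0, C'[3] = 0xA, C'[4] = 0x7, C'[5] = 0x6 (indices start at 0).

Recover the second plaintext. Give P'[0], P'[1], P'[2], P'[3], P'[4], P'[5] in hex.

In CTR with a reused counter, both messages share the same keystream S_i, so C_i ⊕ C'_i = P_i ⊕ P'_i and thus P'_i = P_i ⊕ C_i ⊕ C'_i.
P'[0]: 0x5 ⊕ 0x3 ⊕ 0xB = 0xD.
P'[1]: 0x3 ⊕ 0x6 ⊕ 0x1 = 0x4.
P'[2]: 0x0 ⊕ 0x4 ⊕ 0x0 = 0x4.
P'[3]: 0x1 ⊕ 0x2 ⊕ 0xA = 0x9.
P'[4]: 0xC ⊕ 0xE ⊕ 0x7 = 0x5.
P'[5]: 0x3 ⊕ 0x2 ⊕ 0x6 = 0x7.

P'[0] = 0xD, P'[1] = 0x4, P'[2] = 0x4, P'[3] = 0x9, P'[4] = 0x5, P'[5] = 0x7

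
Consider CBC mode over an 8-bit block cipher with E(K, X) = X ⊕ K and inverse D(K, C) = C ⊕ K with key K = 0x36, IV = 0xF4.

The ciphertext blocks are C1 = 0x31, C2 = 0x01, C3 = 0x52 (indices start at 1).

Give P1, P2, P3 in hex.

CBC decryption: P_i = D(K, C_i) ⊕ C_{i−1}, with C_{0} = IV.
P1: D(K, 0x31) = 0x07; 0x07 ⊕ 0xF4 = 0xF3.
P2: D(K, 0x01) = 0x37; 0x37 ⊕ 0x31 = 0x06.
P3: D(K, 0x52) = 0x64; 0x64 ⊕ 0x01 = 0x65.

P1 = 0xF3, P2 = 0x06, P3 = 0x65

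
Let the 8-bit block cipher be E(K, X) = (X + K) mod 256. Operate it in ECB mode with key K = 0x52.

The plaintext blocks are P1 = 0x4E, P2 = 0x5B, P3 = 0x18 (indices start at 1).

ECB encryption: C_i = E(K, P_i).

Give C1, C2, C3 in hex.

C1 = 0xA0, C2 = 0xAD, C3 = 0x6A

C1: E(K, 0x4E) = 0xA0.
C2: E(K, 0x5B) = 0xAD.
C3: E(K, 0x18) = 0x6A.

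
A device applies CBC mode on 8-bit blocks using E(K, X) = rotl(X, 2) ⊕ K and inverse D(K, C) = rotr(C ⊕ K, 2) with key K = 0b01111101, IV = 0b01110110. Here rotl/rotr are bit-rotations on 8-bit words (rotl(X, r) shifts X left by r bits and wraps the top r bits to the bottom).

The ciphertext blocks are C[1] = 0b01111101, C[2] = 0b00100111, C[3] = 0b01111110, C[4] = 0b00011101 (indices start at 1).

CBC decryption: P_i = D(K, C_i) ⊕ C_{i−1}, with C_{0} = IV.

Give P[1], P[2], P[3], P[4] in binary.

P[1]: D(K, 0b01111101) = 0b00000000; 0b00000000 ⊕ 0b01110110 = 0b01110110.
P[2]: D(K, 0b00100111) = 0b10010110; 0b10010110 ⊕ 0b01111101 = 0b11101011.
P[3]: D(K, 0b01111110) = 0b11000000; 0b11000000 ⊕ 0b00100111 = 0b11100111.
P[4]: D(K, 0b00011101) = 0b00011000; 0b00011000 ⊕ 0b01111110 = 0b01100110.

P[1] = 0b01110110, P[2] = 0b11101011, P[3] = 0b11100111, P[4] = 0b01100110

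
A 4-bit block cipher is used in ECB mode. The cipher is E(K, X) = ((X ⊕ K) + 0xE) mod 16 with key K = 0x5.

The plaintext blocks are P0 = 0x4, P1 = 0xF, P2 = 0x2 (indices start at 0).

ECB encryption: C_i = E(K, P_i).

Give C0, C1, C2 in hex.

C0 = 0xF, C1 = 0x8, C2 = 0x5

C0: E(K, 0x4) = 0xF.
C1: E(K, 0xF) = 0x8.
C2: E(K, 0x2) = 0x5.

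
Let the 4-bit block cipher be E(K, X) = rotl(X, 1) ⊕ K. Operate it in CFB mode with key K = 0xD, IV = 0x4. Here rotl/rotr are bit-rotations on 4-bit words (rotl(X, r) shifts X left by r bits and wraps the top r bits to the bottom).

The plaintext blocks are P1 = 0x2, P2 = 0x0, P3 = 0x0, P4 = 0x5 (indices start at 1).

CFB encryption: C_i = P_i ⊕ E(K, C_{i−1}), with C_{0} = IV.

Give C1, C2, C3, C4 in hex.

C1 = 0x7, C2 = 0x3, C3 = 0xB, C4 = 0xF

C1: E(K, 0x4) = 0x5; 0x2 ⊕ 0x5 = 0x7.
C2: E(K, 0x7) = 0x3; 0x0 ⊕ 0x3 = 0x3.
C3: E(K, 0x3) = 0xB; 0x0 ⊕ 0xB = 0xB.
C4: E(K, 0xB) = 0xA; 0x5 ⊕ 0xA = 0xF.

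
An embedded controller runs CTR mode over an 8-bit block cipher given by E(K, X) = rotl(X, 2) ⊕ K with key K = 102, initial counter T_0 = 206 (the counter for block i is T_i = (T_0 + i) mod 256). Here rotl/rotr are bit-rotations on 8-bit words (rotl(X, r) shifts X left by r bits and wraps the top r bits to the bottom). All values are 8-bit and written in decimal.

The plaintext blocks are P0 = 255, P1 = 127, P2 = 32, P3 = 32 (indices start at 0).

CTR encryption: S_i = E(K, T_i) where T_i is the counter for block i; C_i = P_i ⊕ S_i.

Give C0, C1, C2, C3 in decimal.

C0: T = 206, S = E(K, T) = 93; 255 ⊕ 93 = 162.
C1: T = 207, S = E(K, T) = 89; 127 ⊕ 89 = 38.
C2: T = 208, S = E(K, T) = 37; 32 ⊕ 37 = 5.
C3: T = 209, S = E(K, T) = 33; 32 ⊕ 33 = 1.

C0 = 162, C1 = 38, C2 = 5, C3 = 1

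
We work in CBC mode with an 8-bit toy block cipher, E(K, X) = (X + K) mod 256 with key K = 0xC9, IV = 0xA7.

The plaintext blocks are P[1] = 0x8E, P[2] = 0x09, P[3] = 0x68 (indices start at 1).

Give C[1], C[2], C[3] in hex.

CBC encryption: C_i = E(K, P_i ⊕ C_{i−1}), with C_{0} = IV.
C[1]: P[1] ⊕ 0xA7 = 0x29; E(K, 0x29) = 0xF2.
C[2]: P[2] ⊕ 0xF2 = 0xFB; E(K, 0xFB) = 0xC4.
C[3]: P[3] ⊕ 0xC4 = 0xAC; E(K, 0xAC) = 0x75.

C[1] = 0xF2, C[2] = 0xC4, C[3] = 0x75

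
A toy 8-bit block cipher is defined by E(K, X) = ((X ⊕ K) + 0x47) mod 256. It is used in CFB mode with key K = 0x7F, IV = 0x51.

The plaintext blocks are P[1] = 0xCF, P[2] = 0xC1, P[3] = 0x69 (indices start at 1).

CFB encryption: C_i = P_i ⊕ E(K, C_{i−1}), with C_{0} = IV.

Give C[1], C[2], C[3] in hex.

C[1]: E(K, 0x51) = 0x75; 0xCF ⊕ 0x75 = 0xBA.
C[2]: E(K, 0xBA) = 0x0C; 0xC1 ⊕ 0x0C = 0xCD.
C[3]: E(K, 0xCD) = 0xF9; 0x69 ⊕ 0xF9 = 0x90.

C[1] = 0xBA, C[2] = 0xCD, C[3] = 0x90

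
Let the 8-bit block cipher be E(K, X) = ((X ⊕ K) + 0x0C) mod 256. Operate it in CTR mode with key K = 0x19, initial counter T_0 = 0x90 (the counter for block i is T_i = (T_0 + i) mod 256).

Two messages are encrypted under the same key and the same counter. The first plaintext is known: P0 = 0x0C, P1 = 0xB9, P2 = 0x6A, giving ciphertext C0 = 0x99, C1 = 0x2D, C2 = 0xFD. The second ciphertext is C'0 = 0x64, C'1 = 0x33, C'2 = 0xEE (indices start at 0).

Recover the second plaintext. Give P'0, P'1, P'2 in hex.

In CTR with a reused counter, both messages share the same keystream S_i, so C_i ⊕ C'_i = P_i ⊕ P'_i and thus P'_i = P_i ⊕ C_i ⊕ C'_i.
P'0: 0x0C ⊕ 0x99 ⊕ 0x64 = 0xF1.
P'1: 0xB9 ⊕ 0x2D ⊕ 0x33 = 0xA7.
P'2: 0x6A ⊕ 0xFD ⊕ 0xEE = 0x79.

P'0 = 0xF1, P'1 = 0xA7, P'2 = 0x79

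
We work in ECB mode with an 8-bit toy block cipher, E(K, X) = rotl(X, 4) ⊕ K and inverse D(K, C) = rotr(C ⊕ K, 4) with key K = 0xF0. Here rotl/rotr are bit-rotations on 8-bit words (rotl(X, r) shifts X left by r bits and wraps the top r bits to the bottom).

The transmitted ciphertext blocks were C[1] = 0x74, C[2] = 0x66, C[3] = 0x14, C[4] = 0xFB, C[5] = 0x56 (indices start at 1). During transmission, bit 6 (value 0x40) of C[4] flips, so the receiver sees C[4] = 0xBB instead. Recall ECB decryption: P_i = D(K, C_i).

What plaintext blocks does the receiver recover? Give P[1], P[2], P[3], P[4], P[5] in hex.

Only C[4] changed, to 0xBB. In ECB, a change in C_i affects only P_i. Decrypting the received ciphertext:
P[1]: D(K, 0x74) = 0x48.
P[2]: D(K, 0x66) = 0x69.
P[3]: D(K, 0x14) = 0x4E.
P[4]: D(K, 0xBB) = 0xB4.
P[5]: D(K, 0x56) = 0x6A.
Blocks that differ from the original plaintext: P[4].

P[1] = 0x48, P[2] = 0x69, P[3] = 0x4E, P[4] = 0xB4, P[5] = 0x6A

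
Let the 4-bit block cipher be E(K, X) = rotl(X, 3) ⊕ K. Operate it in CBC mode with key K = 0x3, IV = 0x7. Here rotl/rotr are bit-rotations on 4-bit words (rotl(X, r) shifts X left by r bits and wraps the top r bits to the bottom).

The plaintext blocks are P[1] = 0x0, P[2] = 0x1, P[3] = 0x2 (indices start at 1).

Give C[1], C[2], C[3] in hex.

C[1] = 0x8, C[2] = 0xF, C[3] = 0xD

CBC encryption: C_i = E(K, P_i ⊕ C_{i−1}), with C_{0} = IV.
C[1]: P[1] ⊕ 0x7 = 0x7; E(K, 0x7) = 0x8.
C[2]: P[2] ⊕ 0x8 = 0x9; E(K, 0x9) = 0xF.
C[3]: P[3] ⊕ 0xF = 0xD; E(K, 0xD) = 0xD.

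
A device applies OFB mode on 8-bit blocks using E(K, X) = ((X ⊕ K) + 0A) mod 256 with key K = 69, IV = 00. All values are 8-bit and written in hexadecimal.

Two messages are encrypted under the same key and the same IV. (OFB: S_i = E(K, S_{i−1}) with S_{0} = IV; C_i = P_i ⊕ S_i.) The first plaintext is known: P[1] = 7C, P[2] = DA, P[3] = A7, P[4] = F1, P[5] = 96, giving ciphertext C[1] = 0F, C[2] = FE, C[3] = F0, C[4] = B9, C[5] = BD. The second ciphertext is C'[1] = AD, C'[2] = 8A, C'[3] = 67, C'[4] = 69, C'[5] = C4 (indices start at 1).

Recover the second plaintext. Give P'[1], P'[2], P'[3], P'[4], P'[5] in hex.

P'[1] = DE, P'[2] = AE, P'[3] = 30, P'[4] = 21, P'[5] = EF

In OFB with a reused IV, both messages share the same keystream S_i, so C_i ⊕ C'_i = P_i ⊕ P'_i and thus P'_i = P_i ⊕ C_i ⊕ C'_i.
P'[1]: 7C ⊕ 0F ⊕ AD = DE.
P'[2]: DA ⊕ FE ⊕ 8A = AE.
P'[3]: A7 ⊕ F0 ⊕ 67 = 30.
P'[4]: F1 ⊕ B9 ⊕ 69 = 21.
P'[5]: 96 ⊕ BD ⊕ C4 = EF.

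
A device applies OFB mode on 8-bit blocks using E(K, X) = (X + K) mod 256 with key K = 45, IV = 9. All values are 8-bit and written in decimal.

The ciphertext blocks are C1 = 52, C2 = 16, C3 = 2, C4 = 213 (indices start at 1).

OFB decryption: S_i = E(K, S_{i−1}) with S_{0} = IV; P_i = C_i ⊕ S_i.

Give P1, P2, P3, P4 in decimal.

P1 = 2, P2 = 115, P3 = 146, P4 = 104

P1: S = E(K, 9) = 54; 52 ⊕ 54 = 2.
P2: S = E(K, 54) = 99; 16 ⊕ 99 = 115.
P3: S = E(K, 99) = 144; 2 ⊕ 144 = 146.
P4: S = E(K, 144) = 189; 213 ⊕ 189 = 104.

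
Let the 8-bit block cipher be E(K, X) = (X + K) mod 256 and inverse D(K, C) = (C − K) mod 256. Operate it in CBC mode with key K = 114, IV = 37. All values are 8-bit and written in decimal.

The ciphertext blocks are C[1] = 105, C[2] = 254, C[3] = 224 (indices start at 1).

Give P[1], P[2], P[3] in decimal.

CBC decryption: P_i = D(K, C_i) ⊕ C_{i−1}, with C_{0} = IV.
P[1]: D(K, 105) = 247; 247 ⊕ 37 = 210.
P[2]: D(K, 254) = 140; 140 ⊕ 105 = 229.
P[3]: D(K, 224) = 110; 110 ⊕ 254 = 144.

P[1] = 210, P[2] = 229, P[3] = 144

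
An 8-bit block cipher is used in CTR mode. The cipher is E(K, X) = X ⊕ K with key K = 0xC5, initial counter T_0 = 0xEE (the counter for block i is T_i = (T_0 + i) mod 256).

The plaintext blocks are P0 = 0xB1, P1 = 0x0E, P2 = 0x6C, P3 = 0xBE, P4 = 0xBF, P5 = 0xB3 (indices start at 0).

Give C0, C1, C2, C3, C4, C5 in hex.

CTR encryption: S_i = E(K, T_i) where T_i is the counter for block i; C_i = P_i ⊕ S_i.
C0: T = 0xEE, S = E(K, T) = 0x2B; 0xB1 ⊕ 0x2B = 0x9A.
C1: T = 0xEF, S = E(K, T) = 0x2A; 0x0E ⊕ 0x2A = 0x24.
C2: T = 0xF0, S = E(K, T) = 0x35; 0x6C ⊕ 0x35 = 0x59.
C3: T = 0xF1, S = E(K, T) = 0x34; 0xBE ⊕ 0x34 = 0x8A.
C4: T = 0xF2, S = E(K, T) = 0x37; 0xBF ⊕ 0x37 = 0x88.
C5: T = 0xF3, S = E(K, T) = 0x36; 0xB3 ⊕ 0x36 = 0x85.

C0 = 0x9A, C1 = 0x24, C2 = 0x59, C3 = 0x8A, C4 = 0x88, C5 = 0x85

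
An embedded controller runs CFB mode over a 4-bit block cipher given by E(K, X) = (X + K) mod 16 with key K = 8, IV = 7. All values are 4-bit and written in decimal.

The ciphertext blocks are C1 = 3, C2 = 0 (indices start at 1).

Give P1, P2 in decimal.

P1 = 12, P2 = 11

CFB decryption: P_i = C_i ⊕ E(K, C_{i−1}), with C_{0} = IV.
P1: E(K, 7) = 15; 3 ⊕ 15 = 12.
P2: E(K, 3) = 11; 0 ⊕ 11 = 11.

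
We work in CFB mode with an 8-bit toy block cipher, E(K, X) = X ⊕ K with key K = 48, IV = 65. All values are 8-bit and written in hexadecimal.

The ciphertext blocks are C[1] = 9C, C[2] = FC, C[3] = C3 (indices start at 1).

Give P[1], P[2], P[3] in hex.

P[1] = B1, P[2] = 28, P[3] = 77

CFB decryption: P_i = C_i ⊕ E(K, C_{i−1}), with C_{0} = IV.
P[1]: E(K, 65) = 2D; 9C ⊕ 2D = B1.
P[2]: E(K, 9C) = D4; FC ⊕ D4 = 28.
P[3]: E(K, FC) = B4; C3 ⊕ B4 = 77.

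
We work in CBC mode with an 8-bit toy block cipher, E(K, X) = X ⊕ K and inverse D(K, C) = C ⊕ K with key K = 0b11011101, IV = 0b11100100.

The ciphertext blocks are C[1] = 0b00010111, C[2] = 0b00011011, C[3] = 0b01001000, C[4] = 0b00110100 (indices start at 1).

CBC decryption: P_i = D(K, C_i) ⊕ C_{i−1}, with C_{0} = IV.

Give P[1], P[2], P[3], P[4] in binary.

P[1] = 0b00101110, P[2] = 0b11010001, P[3] = 0b10001110, P[4] = 0b10100001

P[1]: D(K, 0b00010111) = 0b11001010; 0b11001010 ⊕ 0b11100100 = 0b00101110.
P[2]: D(K, 0b00011011) = 0b11000110; 0b11000110 ⊕ 0b00010111 = 0b11010001.
P[3]: D(K, 0b01001000) = 0b10010101; 0b10010101 ⊕ 0b00011011 = 0b10001110.
P[4]: D(K, 0b00110100) = 0b11101001; 0b11101001 ⊕ 0b01001000 = 0b10100001.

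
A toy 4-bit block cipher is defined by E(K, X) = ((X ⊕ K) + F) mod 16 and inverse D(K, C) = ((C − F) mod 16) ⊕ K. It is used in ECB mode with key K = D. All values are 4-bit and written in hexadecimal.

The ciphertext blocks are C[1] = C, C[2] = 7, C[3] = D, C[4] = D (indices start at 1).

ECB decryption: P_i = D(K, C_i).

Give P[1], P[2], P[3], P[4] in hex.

P[1]: D(K, C) = 0.
P[2]: D(K, 7) = 5.
P[3]: D(K, D) = 3.
P[4]: D(K, D) = 3.

P[1] = 0, P[2] = 5, P[3] = 3, P[4] = 3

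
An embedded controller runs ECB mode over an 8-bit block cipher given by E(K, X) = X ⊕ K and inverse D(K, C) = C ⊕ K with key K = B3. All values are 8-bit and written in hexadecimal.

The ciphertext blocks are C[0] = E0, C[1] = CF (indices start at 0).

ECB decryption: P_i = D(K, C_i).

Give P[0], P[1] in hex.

P[0] = 53, P[1] = 7C

P[0]: D(K, E0) = 53.
P[1]: D(K, CF) = 7C.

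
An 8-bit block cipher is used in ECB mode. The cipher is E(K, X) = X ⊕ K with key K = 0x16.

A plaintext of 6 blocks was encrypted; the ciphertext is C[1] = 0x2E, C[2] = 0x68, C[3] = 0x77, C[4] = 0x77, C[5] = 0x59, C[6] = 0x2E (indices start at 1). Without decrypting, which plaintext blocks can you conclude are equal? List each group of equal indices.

P[1] = P[6]; P[3] = P[4]

ECB encrypts each block independently with the same key, so equal ciphertext blocks imply equal plaintext blocks.
C[1] = C[6] = 0x2E, so P[1] = P[6].
C[3] = C[4] = 0x77, so P[3] = P[4].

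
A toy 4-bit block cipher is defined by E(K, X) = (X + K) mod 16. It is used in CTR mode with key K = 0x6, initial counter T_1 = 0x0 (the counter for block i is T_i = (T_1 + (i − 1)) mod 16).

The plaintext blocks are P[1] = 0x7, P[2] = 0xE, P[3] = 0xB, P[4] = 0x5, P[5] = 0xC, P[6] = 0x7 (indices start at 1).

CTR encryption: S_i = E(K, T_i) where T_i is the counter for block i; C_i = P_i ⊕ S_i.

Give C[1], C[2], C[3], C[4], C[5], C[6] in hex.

C[1]: T = 0x0, S = E(K, T) = 0x6; 0x7 ⊕ 0x6 = 0x1.
C[2]: T = 0x1, S = E(K, T) = 0x7; 0xE ⊕ 0x7 = 0x9.
C[3]: T = 0x2, S = E(K, T) = 0x8; 0xB ⊕ 0x8 = 0x3.
C[4]: T = 0x3, S = E(K, T) = 0x9; 0x5 ⊕ 0x9 = 0xC.
C[5]: T = 0x4, S = E(K, T) = 0xA; 0xC ⊕ 0xA = 0x6.
C[6]: T = 0x5, S = E(K, T) = 0xB; 0x7 ⊕ 0xB = 0xC.

C[1] = 0x1, C[2] = 0x9, C[3] = 0x3, C[4] = 0xC, C[5] = 0x6, C[6] = 0xC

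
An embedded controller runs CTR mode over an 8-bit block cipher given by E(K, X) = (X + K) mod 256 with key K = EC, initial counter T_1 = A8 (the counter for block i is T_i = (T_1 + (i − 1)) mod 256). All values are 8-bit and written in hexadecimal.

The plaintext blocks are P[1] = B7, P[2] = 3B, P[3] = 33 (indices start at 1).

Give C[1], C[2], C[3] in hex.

C[1] = 23, C[2] = AE, C[3] = A5

CTR encryption: S_i = E(K, T_i) where T_i is the counter for block i; C_i = P_i ⊕ S_i.
C[1]: T = A8, S = E(K, T) = 94; B7 ⊕ 94 = 23.
C[2]: T = A9, S = E(K, T) = 95; 3B ⊕ 95 = AE.
C[3]: T = AA, S = E(K, T) = 96; 33 ⊕ 96 = A5.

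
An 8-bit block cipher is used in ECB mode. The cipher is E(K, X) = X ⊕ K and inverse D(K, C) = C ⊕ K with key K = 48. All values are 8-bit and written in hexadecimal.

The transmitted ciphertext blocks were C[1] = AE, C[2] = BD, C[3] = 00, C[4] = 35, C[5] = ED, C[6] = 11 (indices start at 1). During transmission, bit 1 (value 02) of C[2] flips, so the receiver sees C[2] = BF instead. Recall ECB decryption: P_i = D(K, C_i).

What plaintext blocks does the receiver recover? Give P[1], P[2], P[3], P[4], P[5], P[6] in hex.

P[1] = E6, P[2] = F7, P[3] = 48, P[4] = 7D, P[5] = A5, P[6] = 59

Only C[2] changed, to BF. In ECB, a change in C_i affects only P_i. Decrypting the received ciphertext:
P[1]: D(K, AE) = E6.
P[2]: D(K, BF) = F7.
P[3]: D(K, 00) = 48.
P[4]: D(K, 35) = 7D.
P[5]: D(K, ED) = A5.
P[6]: D(K, 11) = 59.
Blocks that differ from the original plaintext: P[2].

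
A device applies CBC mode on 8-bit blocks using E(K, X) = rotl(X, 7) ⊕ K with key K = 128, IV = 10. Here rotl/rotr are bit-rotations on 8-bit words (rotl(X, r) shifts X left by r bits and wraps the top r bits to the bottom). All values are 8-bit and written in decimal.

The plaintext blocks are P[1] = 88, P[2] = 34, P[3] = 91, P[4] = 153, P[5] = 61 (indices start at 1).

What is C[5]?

C[5] = 219

CBC encryption: C_i = E(K, P_i ⊕ C_{i−1}), with C_{0} = IV.
C[1]: P[1] ⊕ 10 = 82; E(K, 82) = 169.
C[2]: P[2] ⊕ 169 = 139; E(K, 139) = 69.
C[3]: P[3] ⊕ 69 = 30; E(K, 30) = 143.
C[4]: P[4] ⊕ 143 = 22; E(K, 22) = 139.
C[5]: P[5] ⊕ 139 = 182; E(K, 182) = 219.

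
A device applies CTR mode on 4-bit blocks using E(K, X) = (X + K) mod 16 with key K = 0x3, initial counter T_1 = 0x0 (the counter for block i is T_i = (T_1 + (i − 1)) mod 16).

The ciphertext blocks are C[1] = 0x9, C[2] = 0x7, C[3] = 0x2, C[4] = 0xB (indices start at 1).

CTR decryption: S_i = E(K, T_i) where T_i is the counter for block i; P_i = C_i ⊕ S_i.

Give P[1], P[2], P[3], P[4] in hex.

P[1]: T = 0x0, S = E(K, T) = 0x3; 0x9 ⊕ 0x3 = 0xA.
P[2]: T = 0x1, S = E(K, T) = 0x4; 0x7 ⊕ 0x4 = 0x3.
P[3]: T = 0x2, S = E(K, T) = 0x5; 0x2 ⊕ 0x5 = 0x7.
P[4]: T = 0x3, S = E(K, T) = 0x6; 0xB ⊕ 0x6 = 0xD.

P[1] = 0xA, P[2] = 0x3, P[3] = 0x7, P[4] = 0xD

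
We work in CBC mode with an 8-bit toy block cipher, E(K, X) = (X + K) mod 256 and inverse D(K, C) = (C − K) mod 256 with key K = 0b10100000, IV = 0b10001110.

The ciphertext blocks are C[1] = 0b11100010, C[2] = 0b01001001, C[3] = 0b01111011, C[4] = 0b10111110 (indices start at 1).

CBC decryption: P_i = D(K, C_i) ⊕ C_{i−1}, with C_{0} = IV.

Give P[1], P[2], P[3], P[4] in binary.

P[1]: D(K, 0b11100010) = 0b01000010; 0b01000010 ⊕ 0b10001110 = 0b11001100.
P[2]: D(K, 0b01001001) = 0b10101001; 0b10101001 ⊕ 0b11100010 = 0b01001011.
P[3]: D(K, 0b01111011) = 0b11011011; 0b11011011 ⊕ 0b01001001 = 0b10010010.
P[4]: D(K, 0b10111110) = 0b00011110; 0b00011110 ⊕ 0b01111011 = 0b01100101.

P[1] = 0b11001100, P[2] = 0b01001011, P[3] = 0b10010010, P[4] = 0b01100101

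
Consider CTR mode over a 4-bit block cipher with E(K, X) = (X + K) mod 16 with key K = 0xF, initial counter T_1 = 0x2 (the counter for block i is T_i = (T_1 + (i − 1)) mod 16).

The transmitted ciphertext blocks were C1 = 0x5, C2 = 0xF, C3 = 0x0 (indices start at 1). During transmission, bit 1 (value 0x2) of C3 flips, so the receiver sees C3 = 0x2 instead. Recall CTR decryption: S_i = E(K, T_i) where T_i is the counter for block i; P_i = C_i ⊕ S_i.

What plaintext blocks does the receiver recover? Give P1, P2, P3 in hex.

P1 = 0x4, P2 = 0xD, P3 = 0x1

Only C3 changed, to 0x2. In CTR, a change in C_i flips the same bit in P_i only; the keystream is unaffected. Decrypting the received ciphertext:
P1: T = 0x2, S = E(K, T) = 0x1; 0x5 ⊕ 0x1 = 0x4.
P2: T = 0x3, S = E(K, T) = 0x2; 0xF ⊕ 0x2 = 0xD.
P3: T = 0x4, S = E(K, T) = 0x3; 0x2 ⊕ 0x3 = 0x1.
Blocks that differ from the original plaintext: P3.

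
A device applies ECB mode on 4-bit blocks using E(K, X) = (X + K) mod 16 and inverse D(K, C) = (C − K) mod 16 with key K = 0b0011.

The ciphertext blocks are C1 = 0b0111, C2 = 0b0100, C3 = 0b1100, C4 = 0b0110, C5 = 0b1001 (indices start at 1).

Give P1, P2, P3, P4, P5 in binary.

P1 = 0b0100, P2 = 0b0001, P3 = 0b1001, P4 = 0b0011, P5 = 0b0110

ECB decryption: P_i = D(K, C_i).
P1: D(K, 0b0111) = 0b0100.
P2: D(K, 0b0100) = 0b0001.
P3: D(K, 0b1100) = 0b1001.
P4: D(K, 0b0110) = 0b0011.
P5: D(K, 0b1001) = 0b0110.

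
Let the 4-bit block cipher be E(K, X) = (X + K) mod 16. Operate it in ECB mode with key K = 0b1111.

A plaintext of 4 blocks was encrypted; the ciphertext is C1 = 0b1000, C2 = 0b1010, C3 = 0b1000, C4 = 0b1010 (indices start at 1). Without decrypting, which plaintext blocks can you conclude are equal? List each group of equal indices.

ECB encrypts each block independently with the same key, so equal ciphertext blocks imply equal plaintext blocks.
C1 = C3 = 0b1000, so P1 = P3.
C2 = C4 = 0b1010, so P2 = P4.

P1 = P3; P2 = P4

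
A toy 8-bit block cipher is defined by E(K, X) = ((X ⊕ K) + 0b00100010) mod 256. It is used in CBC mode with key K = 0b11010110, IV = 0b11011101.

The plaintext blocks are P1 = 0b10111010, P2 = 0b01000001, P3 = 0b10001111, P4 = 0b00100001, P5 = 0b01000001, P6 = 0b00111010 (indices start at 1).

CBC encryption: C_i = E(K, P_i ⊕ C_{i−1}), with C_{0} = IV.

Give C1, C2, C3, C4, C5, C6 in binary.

C1 = 0b11010011, C2 = 0b01100110, C3 = 0b01100001, C4 = 0b10111000, C5 = 0b01010001, C6 = 0b11011111

C1: P1 ⊕ 0b11011101 = 0b01100111; E(K, 0b01100111) = 0b11010011.
C2: P2 ⊕ 0b11010011 = 0b10010010; E(K, 0b10010010) = 0b01100110.
C3: P3 ⊕ 0b01100110 = 0b11101001; E(K, 0b11101001) = 0b01100001.
C4: P4 ⊕ 0b01100001 = 0b01000000; E(K, 0b01000000) = 0b10111000.
C5: P5 ⊕ 0b10111000 = 0b11111001; E(K, 0b11111001) = 0b01010001.
C6: P6 ⊕ 0b01010001 = 0b01101011; E(K, 0b01101011) = 0b11011111.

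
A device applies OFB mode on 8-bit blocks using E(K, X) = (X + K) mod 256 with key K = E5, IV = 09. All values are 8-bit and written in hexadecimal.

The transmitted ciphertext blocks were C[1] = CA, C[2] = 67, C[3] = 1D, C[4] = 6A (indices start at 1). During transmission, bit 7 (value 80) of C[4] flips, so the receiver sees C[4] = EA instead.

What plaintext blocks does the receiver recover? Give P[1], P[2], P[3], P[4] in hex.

P[1] = 24, P[2] = B4, P[3] = A5, P[4] = 77

OFB decryption: S_i = E(K, S_{i−1}) with S_{0} = IV; P_i = C_i ⊕ S_i.
Only C[4] changed, to EA. In OFB, a change in C_i flips the same bit in P_i only; the keystream is unaffected. Decrypting the received ciphertext:
P[1]: S = E(K, 09) = EE; CA ⊕ EE = 24.
P[2]: S = E(K, EE) = D3; 67 ⊕ D3 = B4.
P[3]: S = E(K, D3) = B8; 1D ⊕ B8 = A5.
P[4]: S = E(K, B8) = 9D; EA ⊕ 9D = 77.
Blocks that differ from the original plaintext: P[4].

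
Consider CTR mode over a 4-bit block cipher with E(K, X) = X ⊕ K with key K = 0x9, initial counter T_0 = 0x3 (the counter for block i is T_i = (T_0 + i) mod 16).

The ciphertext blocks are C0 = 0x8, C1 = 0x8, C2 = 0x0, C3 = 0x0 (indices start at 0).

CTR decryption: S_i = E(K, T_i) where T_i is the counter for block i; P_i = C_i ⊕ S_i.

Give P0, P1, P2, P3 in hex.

P0: T = 0x3, S = E(K, T) = 0xA; 0x8 ⊕ 0xA = 0x2.
P1: T = 0x4, S = E(K, T) = 0xD; 0x8 ⊕ 0xD = 0x5.
P2: T = 0x5, S = E(K, T) = 0xC; 0x0 ⊕ 0xC = 0xC.
P3: T = 0x6, S = E(K, T) = 0xF; 0x0 ⊕ 0xF = 0xF.

P0 = 0x2, P1 = 0x5, P2 = 0xC, P3 = 0xF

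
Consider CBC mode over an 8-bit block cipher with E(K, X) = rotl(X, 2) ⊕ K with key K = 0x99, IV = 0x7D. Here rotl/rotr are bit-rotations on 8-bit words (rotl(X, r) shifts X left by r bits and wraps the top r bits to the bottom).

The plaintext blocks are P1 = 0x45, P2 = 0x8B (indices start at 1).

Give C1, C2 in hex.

C1 = 0x79, C2 = 0x52

CBC encryption: C_i = E(K, P_i ⊕ C_{i−1}), with C_{0} = IV.
C1: P1 ⊕ 0x7D = 0x38; E(K, 0x38) = 0x79.
C2: P2 ⊕ 0x79 = 0xF2; E(K, 0xF2) = 0x52.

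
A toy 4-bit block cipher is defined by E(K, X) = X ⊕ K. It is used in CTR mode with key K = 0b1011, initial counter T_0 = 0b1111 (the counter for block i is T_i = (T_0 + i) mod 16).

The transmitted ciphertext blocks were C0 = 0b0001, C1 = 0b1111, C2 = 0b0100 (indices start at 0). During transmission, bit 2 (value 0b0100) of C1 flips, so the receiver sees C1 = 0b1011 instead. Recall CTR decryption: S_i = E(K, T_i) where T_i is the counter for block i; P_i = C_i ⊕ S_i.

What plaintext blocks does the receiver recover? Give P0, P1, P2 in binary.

Only C1 changed, to 0b1011. In CTR, a change in C_i flips the same bit in P_i only; the keystream is unaffected. Decrypting the received ciphertext:
P0: T = 0b1111, S = E(K, T) = 0b0100; 0b0001 ⊕ 0b0100 = 0b0101.
P1: T = 0b0000, S = E(K, T) = 0b1011; 0b1011 ⊕ 0b1011 = 0b0000.
P2: T = 0b0001, S = E(K, T) = 0b1010; 0b0100 ⊕ 0b1010 = 0b1110.
Blocks that differ from the original plaintext: P1.

P0 = 0b0101, P1 = 0b0000, P2 = 0b1110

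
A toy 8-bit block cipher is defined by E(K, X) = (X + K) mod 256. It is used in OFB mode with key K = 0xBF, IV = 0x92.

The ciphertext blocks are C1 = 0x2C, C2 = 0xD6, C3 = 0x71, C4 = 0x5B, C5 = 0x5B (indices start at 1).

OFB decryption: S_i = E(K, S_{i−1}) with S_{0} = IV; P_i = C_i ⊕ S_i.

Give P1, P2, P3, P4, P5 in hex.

P1: S = E(K, 0x92) = 0x51; 0x2C ⊕ 0x51 = 0x7D.
P2: S = E(K, 0x51) = 0x10; 0xD6 ⊕ 0x10 = 0xC6.
P3: S = E(K, 0x10) = 0xCF; 0x71 ⊕ 0xCF = 0xBE.
P4: S = E(K, 0xCF) = 0x8E; 0x5B ⊕ 0x8E = 0xD5.
P5: S = E(K, 0x8E) = 0x4D; 0x5B ⊕ 0x4D = 0x16.

P1 = 0x7D, P2 = 0xC6, P3 = 0xBE, P4 = 0xD5, P5 = 0x16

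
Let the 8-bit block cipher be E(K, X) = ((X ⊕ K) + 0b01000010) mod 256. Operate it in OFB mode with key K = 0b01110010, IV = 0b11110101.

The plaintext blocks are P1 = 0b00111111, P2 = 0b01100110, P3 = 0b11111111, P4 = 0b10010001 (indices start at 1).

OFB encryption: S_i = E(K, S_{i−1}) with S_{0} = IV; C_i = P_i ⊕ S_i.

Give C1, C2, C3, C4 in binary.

C1 = 0b11110110, C2 = 0b10011011, C3 = 0b00101110, C4 = 0b01110100

C1: S = E(K, 0b11110101) = 0b11001001; 0b00111111 ⊕ 0b11001001 = 0b11110110.
C2: S = E(K, 0b11001001) = 0b11111101; 0b01100110 ⊕ 0b11111101 = 0b10011011.
C3: S = E(K, 0b11111101) = 0b11010001; 0b11111111 ⊕ 0b11010001 = 0b00101110.
C4: S = E(K, 0b11010001) = 0b11100101; 0b10010001 ⊕ 0b11100101 = 0b01110100.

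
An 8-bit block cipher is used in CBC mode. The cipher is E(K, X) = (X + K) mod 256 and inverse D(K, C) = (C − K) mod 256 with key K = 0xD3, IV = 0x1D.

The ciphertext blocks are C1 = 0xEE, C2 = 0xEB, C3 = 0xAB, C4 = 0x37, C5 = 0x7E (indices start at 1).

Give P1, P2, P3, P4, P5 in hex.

CBC decryption: P_i = D(K, C_i) ⊕ C_{i−1}, with C_{0} = IV.
P1: D(K, 0xEE) = 0x1B; 0x1B ⊕ 0x1D = 0x06.
P2: D(K, 0xEB) = 0x18; 0x18 ⊕ 0xEE = 0xF6.
P3: D(K, 0xAB) = 0xD8; 0xD8 ⊕ 0xEB = 0x33.
P4: D(K, 0x37) = 0x64; 0x64 ⊕ 0xAB = 0xCF.
P5: D(K, 0x7E) = 0xAB; 0xAB ⊕ 0x37 = 0x9C.

P1 = 0x06, P2 = 0xF6, P3 = 0x33, P4 = 0xCF, P5 = 0x9C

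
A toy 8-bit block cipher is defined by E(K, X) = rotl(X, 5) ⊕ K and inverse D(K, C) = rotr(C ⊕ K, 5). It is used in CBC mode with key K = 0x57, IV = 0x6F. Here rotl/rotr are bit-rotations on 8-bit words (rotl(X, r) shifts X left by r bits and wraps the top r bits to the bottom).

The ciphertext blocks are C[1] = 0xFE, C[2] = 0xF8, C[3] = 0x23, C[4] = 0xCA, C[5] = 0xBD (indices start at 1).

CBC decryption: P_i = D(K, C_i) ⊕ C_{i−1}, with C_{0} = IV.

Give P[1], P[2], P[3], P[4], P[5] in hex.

P[1] = 0x22, P[2] = 0x83, P[3] = 0x5B, P[4] = 0xCF, P[5] = 0x9D

P[1]: D(K, 0xFE) = 0x4D; 0x4D ⊕ 0x6F = 0x22.
P[2]: D(K, 0xF8) = 0x7D; 0x7D ⊕ 0xFE = 0x83.
P[3]: D(K, 0x23) = 0xA3; 0xA3 ⊕ 0xF8 = 0x5B.
P[4]: D(K, 0xCA) = 0xEC; 0xEC ⊕ 0x23 = 0xCF.
P[5]: D(K, 0xBD) = 0x57; 0x57 ⊕ 0xCA = 0x9D.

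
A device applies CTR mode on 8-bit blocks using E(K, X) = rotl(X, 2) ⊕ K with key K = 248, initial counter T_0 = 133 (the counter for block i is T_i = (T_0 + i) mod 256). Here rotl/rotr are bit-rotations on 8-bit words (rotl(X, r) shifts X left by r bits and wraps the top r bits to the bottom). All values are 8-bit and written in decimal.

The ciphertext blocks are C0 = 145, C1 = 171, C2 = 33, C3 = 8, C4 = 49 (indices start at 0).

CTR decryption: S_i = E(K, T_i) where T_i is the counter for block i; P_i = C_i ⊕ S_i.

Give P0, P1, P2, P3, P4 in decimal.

P0: T = 133, S = E(K, T) = 238; 145 ⊕ 238 = 127.
P1: T = 134, S = E(K, T) = 226; 171 ⊕ 226 = 73.
P2: T = 135, S = E(K, T) = 230; 33 ⊕ 230 = 199.
P3: T = 136, S = E(K, T) = 218; 8 ⊕ 218 = 210.
P4: T = 137, S = E(K, T) = 222; 49 ⊕ 222 = 239.

P0 = 127, P1 = 73, P2 = 199, P3 = 210, P4 = 239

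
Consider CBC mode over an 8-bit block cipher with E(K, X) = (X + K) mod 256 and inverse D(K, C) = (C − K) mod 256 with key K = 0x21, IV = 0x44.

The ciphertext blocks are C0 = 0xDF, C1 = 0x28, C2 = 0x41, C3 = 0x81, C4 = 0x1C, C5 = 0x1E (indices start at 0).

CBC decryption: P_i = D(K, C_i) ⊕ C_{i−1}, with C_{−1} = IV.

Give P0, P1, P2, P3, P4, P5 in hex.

P0 = 0xFA, P1 = 0xD8, P2 = 0x08, P3 = 0x21, P4 = 0x7A, P5 = 0xE1

P0: D(K, 0xDF) = 0xBE; 0xBE ⊕ 0x44 = 0xFA.
P1: D(K, 0x28) = 0x07; 0x07 ⊕ 0xDF = 0xD8.
P2: D(K, 0x41) = 0x20; 0x20 ⊕ 0x28 = 0x08.
P3: D(K, 0x81) = 0x60; 0x60 ⊕ 0x41 = 0x21.
P4: D(K, 0x1C) = 0xFB; 0xFB ⊕ 0x81 = 0x7A.
P5: D(K, 0x1E) = 0xFD; 0xFD ⊕ 0x1C = 0xE1.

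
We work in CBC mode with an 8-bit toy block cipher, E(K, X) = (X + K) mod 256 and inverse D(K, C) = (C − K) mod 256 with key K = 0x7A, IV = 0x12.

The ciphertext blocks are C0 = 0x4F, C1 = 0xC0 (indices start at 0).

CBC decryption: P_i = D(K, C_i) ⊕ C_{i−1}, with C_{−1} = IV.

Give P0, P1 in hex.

P0 = 0xC7, P1 = 0x09

P0: D(K, 0x4F) = 0xD5; 0xD5 ⊕ 0x12 = 0xC7.
P1: D(K, 0xC0) = 0x46; 0x46 ⊕ 0x4F = 0x09.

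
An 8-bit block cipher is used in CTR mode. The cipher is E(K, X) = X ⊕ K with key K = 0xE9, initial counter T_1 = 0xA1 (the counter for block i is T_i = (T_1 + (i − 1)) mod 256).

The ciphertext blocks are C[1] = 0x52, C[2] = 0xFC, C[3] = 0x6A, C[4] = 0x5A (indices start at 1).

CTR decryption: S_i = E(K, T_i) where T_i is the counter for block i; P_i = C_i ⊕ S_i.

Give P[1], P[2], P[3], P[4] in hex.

P[1] = 0x1A, P[2] = 0xB7, P[3] = 0x20, P[4] = 0x17

P[1]: T = 0xA1, S = E(K, T) = 0x48; 0x52 ⊕ 0x48 = 0x1A.
P[2]: T = 0xA2, S = E(K, T) = 0x4B; 0xFC ⊕ 0x4B = 0xB7.
P[3]: T = 0xA3, S = E(K, T) = 0x4A; 0x6A ⊕ 0x4A = 0x20.
P[4]: T = 0xA4, S = E(K, T) = 0x4D; 0x5A ⊕ 0x4D = 0x17.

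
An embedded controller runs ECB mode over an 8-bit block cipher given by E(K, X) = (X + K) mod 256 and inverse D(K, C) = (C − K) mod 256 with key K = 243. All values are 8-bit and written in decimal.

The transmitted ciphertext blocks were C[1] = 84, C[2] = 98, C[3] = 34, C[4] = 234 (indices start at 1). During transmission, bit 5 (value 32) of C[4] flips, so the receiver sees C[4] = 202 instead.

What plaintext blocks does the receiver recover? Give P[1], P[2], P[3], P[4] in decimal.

ECB decryption: P_i = D(K, C_i).
Only C[4] changed, to 202. In ECB, a change in C_i affects only P_i. Decrypting the received ciphertext:
P[1]: D(K, 84) = 97.
P[2]: D(K, 98) = 111.
P[3]: D(K, 34) = 47.
P[4]: D(K, 202) = 215.
Blocks that differ from the original plaintext: P[4].

P[1] = 97, P[2] = 111, P[3] = 47, P[4] = 215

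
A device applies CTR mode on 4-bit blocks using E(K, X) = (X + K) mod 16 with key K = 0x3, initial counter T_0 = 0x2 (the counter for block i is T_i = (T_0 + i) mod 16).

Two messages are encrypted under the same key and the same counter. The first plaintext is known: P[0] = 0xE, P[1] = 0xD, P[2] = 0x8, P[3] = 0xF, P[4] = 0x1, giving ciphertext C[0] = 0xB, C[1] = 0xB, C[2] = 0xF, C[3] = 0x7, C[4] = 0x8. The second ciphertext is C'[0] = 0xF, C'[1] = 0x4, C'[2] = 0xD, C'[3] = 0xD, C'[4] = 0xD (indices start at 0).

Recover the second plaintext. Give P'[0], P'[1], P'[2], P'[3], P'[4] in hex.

In CTR with a reused counter, both messages share the same keystream S_i, so C_i ⊕ C'_i = P_i ⊕ P'_i and thus P'_i = P_i ⊕ C_i ⊕ C'_i.
P'[0]: 0xE ⊕ 0xB ⊕ 0xF = 0xA.
P'[1]: 0xD ⊕ 0xB ⊕ 0x4 = 0x2.
P'[2]: 0x8 ⊕ 0xF ⊕ 0xD = 0xA.
P'[3]: 0xF ⊕ 0x7 ⊕ 0xD = 0x5.
P'[4]: 0x1 ⊕ 0x8 ⊕ 0xD = 0x4.

P'[0] = 0xA, P'[1] = 0x2, P'[2] = 0xA, P'[3] = 0x5, P'[4] = 0x4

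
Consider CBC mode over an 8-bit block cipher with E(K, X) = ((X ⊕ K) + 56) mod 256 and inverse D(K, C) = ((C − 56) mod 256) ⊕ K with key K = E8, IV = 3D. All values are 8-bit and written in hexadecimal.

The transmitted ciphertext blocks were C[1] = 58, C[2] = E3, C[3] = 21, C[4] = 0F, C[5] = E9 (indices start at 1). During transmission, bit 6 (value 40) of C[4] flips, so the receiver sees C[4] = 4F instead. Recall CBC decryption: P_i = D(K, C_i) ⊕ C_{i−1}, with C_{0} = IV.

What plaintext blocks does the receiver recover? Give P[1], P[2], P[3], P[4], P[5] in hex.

P[1] = D7, P[2] = 3D, P[3] = C0, P[4] = 30, P[5] = 34

Only C[4] changed, to 4F. In CBC, a change in C_i garbles P_i and flips the same bit in P_{i+1}. Decrypting the received ciphertext:
P[1]: D(K, 58) = EA; EA ⊕ 3D = D7.
P[2]: D(K, E3) = 65; 65 ⊕ 58 = 3D.
P[3]: D(K, 21) = 23; 23 ⊕ E3 = C0.
P[4]: D(K, 4F) = 11; 11 ⊕ 21 = 30.
P[5]: D(K, E9) = 7B; 7B ⊕ 4F = 34.
Blocks that differ from the original plaintext: P[4], P[5].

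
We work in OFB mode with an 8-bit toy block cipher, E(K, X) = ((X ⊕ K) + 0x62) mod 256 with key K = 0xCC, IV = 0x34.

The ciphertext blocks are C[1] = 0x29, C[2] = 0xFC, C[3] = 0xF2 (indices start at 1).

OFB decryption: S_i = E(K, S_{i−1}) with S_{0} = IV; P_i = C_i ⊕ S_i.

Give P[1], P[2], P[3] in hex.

P[1]: S = E(K, 0x34) = 0x5A; 0x29 ⊕ 0x5A = 0x73.
P[2]: S = E(K, 0x5A) = 0xF8; 0xFC ⊕ 0xF8 = 0x04.
P[3]: S = E(K, 0xF8) = 0x96; 0xF2 ⊕ 0x96 = 0x64.

P[1] = 0x73, P[2] = 0x04, P[3] = 0x64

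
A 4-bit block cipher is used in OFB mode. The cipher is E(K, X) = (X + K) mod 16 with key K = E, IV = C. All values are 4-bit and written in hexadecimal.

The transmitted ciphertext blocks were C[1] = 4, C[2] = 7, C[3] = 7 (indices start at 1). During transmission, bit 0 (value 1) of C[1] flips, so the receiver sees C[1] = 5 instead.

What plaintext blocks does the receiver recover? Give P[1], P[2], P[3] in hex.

P[1] = F, P[2] = F, P[3] = 1

OFB decryption: S_i = E(K, S_{i−1}) with S_{0} = IV; P_i = C_i ⊕ S_i.
Only C[1] changed, to 5. In OFB, a change in C_i flips the same bit in P_i only; the keystream is unaffected. Decrypting the received ciphertext:
P[1]: S = E(K, C) = A; 5 ⊕ A = F.
P[2]: S = E(K, A) = 8; 7 ⊕ 8 = F.
P[3]: S = E(K, 8) = 6; 7 ⊕ 6 = 1.
Blocks that differ from the original plaintext: P[1].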